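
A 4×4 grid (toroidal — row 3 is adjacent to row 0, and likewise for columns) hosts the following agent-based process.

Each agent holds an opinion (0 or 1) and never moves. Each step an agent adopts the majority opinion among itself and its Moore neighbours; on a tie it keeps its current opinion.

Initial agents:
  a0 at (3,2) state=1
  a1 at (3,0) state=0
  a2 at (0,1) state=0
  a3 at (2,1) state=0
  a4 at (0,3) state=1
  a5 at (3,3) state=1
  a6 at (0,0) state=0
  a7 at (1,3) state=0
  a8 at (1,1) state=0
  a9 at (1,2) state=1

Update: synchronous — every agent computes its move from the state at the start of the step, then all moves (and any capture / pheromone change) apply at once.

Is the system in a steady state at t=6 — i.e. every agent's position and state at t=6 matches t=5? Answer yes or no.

yes

t=1: a0@(3,2):1 a1@(3,0):0 a2@(0,1):0 a3@(2,1):0 a4@(0,3):1 a5@(3,3):1 a6@(0,0):0 a7@(1,3):0 a8@(1,1):0 a9@(1,2):0
t=2: a0@(3,2):1 a1@(3,0):0 a2@(0,1):0 a3@(2,1):0 a4@(0,3):0 a5@(3,3):1 a6@(0,0):0 a7@(1,3):0 a8@(1,1):0 a9@(1,2):0
t=3: a0@(3,2):0 a1@(3,0):0 a2@(0,1):0 a3@(2,1):0 a4@(0,3):0 a5@(3,3):0 a6@(0,0):0 a7@(1,3):0 a8@(1,1):0 a9@(1,2):0
t=4: (unchanged — steady state)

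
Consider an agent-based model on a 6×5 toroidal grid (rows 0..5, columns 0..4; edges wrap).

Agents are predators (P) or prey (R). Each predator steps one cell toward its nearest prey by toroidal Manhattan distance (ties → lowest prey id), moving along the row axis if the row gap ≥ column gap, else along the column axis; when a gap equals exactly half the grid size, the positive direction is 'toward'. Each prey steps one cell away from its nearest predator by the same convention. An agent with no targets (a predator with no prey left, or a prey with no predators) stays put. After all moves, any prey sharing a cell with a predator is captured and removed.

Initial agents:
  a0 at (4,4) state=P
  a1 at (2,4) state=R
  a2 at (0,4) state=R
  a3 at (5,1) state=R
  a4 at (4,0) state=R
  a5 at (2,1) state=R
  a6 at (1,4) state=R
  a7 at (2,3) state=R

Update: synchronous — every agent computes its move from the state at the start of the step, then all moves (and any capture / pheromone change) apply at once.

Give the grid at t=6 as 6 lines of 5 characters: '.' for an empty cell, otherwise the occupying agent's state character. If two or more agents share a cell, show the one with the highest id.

.R.RR
....R
.....
.....
PR...
..R..

t=1: a0@(4,0):P a1@(1,4):R a2@(1,4):R a3@(5,2):R a4@(4,1):R a5@(1,1):R a6@(0,4):R a7@(1,3):R
t=2: a0@(4,1):P a1@(0,4):R a2@(0,4):R a3@(5,3):R a4@(4,2):R a5@(0,1):R a6@(1,4):R a7@(0,3):R
t=3: a0@(4,2):P a1@(1,4):R a2@(1,4):R a3@(5,4):R a4@(4,3):R a5@(1,1):R a6@(0,4):R a7@(1,3):R
t=4: a0@(4,3):P a1@(0,4):R a2@(0,4):R a3@(5,0):R a4@(4,4):R a5@(0,1):R a6@(1,4):R a7@(0,3):R
t=5: a0@(4,4):P a1@(1,4):R a2@(1,4):R a3@(5,1):R a4@(4,0):R a5@(1,1):R a6@(0,4):R a7@(1,3):R
t=6: a0@(4,0):P a1@(0,4):R a2@(0,4):R a3@(5,2):R a4@(4,1):R a5@(0,1):R a6@(1,4):R a7@(0,3):R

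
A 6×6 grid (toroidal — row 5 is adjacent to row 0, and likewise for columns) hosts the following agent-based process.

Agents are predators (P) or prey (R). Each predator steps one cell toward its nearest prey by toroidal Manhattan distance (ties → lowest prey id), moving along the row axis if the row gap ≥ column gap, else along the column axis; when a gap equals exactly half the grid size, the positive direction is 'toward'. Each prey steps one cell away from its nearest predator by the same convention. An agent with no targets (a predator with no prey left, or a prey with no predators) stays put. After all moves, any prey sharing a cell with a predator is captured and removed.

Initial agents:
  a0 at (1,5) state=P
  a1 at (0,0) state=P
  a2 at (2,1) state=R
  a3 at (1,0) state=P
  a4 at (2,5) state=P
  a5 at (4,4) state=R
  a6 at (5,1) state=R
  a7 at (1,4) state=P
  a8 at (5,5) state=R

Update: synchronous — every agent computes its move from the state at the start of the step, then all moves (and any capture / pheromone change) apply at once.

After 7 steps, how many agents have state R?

4

t=1: a0@(0,5):P a1@(5,0):P a2@(3,1):R a3@(2,0):P a4@(2,0):P a5@(5,4):R a6@(4,1):R a7@(2,4):P a8@(4,5):R
t=2: a0@(5,5):P a1@(5,5):P a2@(4,1):R a3@(3,0):P a4@(3,0):P a5@(4,4):R a6@(3,1):R a7@(3,4):P a8@(3,5):R
t=3: a0@(4,5):P a1@(4,5):P a2@(5,1):R a3@(3,1):P a4@(3,1):P a5@(5,4):R a6@(3,2):R a7@(4,4):P a8@(3,4):R
t=4: a0@(5,5):P a1@(5,5):P a2@(0,1):R a3@(3,2):P a4@(3,2):P a5@(0,4):R a6@(3,3):R a7@(5,4):P a8@(2,4):R
t=5: a0@(0,5):P a1@(0,5):P a2@(0,2):R a3@(3,3):P a4@(3,3):P a5@(1,4):R a6@(3,4):R a7@(0,4):P a8@(2,5):R
t=6: a0@(1,5):P a1@(1,5):P a2@(0,1):R a3@(3,4):P a4@(3,4):P a5@(2,4):R a6@(3,5):R a7@(1,4):P a8@(3,5):R
t=7: a0@(2,5):P a1@(2,5):P a2@(0,2):R a3@(2,4):P a4@(2,4):P a5@(1,4):R a6@(3,0):R a7@(2,4):P a8@(3,0):R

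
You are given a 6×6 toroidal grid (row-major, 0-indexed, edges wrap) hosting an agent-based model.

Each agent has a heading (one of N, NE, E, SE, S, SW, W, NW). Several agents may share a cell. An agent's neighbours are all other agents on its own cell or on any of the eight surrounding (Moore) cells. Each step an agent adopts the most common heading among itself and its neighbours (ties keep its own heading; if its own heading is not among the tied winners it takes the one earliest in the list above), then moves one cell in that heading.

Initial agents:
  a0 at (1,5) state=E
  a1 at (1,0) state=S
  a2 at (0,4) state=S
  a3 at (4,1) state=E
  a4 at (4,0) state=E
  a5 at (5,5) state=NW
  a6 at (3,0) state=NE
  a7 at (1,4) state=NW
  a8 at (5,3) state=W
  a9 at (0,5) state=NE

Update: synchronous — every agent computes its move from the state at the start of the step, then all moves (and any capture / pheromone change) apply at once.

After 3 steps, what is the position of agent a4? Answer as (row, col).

t=1: a0@(2,5):S a1@(2,0):S a2@(5,3):NW a3@(4,2):E a4@(4,1):E a5@(4,4):NW a6@(3,1):E a7@(0,3):NW a8@(5,2):W a9@(1,5):S
t=2: a0@(3,5):S a1@(3,0):S a2@(4,2):NW a3@(4,3):E a4@(4,2):E a5@(3,3):NW a6@(3,2):E a7@(5,2):NW a8@(5,3):E a9@(2,5):S
t=3: a0@(4,5):S a1@(4,0):S a2@(4,3):E a3@(4,4):E a4@(4,3):E a5@(3,4):E a6@(3,3):E a7@(5,3):E a8@(5,4):E a9@(3,5):S

(4, 3)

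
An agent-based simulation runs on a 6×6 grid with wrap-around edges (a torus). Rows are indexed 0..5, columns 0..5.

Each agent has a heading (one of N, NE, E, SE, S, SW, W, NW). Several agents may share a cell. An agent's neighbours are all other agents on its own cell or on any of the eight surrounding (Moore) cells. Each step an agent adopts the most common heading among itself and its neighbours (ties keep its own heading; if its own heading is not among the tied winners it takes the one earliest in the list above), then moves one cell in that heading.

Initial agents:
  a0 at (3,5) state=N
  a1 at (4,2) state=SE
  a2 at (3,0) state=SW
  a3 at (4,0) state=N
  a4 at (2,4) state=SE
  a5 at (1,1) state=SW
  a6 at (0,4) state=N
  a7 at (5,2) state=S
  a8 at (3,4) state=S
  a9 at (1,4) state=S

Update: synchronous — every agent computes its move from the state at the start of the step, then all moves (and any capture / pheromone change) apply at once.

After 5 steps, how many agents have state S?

t=1: a0@(2,5):N a1@(5,3):SE a2@(2,0):N a3@(3,0):N a4@(3,4):S a5@(2,0):SW a6@(5,4):N a7@(0,2):S a8@(4,4):S a9@(2,4):S
t=2: a0@(1,5):N a1@(0,3):S a2@(1,0):N a3@(2,0):N a4@(4,4):S a5@(1,0):N a6@(4,4):N a7@(1,2):S a8@(5,4):S a9@(3,4):S
t=3: a0@(0,5):N a1@(1,3):S a2@(0,0):N a3@(1,0):N a4@(5,4):S a5@(0,0):N a6@(5,4):S a7@(2,2):S a8@(0,4):S a9@(4,4):S
t=4: a0@(5,5):N a1@(2,3):S a2@(5,0):N a3@(0,0):N a4@(0,4):S a5@(5,0):N a6@(0,4):S a7@(3,2):S a8@(1,4):S a9@(5,4):S
t=5: a0@(4,5):N a1@(3,3):S a2@(4,0):N a3@(5,0):N a4@(1,4):S a5@(4,0):N a6@(1,4):S a7@(4,2):S a8@(2,4):S a9@(0,4):S

6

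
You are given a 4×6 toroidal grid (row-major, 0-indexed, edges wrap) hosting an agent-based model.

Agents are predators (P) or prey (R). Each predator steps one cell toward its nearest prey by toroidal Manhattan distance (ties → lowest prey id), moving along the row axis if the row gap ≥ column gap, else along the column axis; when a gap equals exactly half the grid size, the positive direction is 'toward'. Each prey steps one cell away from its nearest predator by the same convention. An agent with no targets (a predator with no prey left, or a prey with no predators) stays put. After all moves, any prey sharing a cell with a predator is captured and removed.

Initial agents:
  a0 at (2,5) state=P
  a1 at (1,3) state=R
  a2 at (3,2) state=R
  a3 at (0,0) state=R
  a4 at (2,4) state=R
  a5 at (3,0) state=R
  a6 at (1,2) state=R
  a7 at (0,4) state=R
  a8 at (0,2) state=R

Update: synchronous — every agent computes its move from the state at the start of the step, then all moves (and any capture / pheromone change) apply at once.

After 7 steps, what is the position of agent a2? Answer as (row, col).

t=1: a0@(2,4):P a1@(1,2):R a2@(3,1):R a3@(3,0):R a4@(2,3):R a5@(0,0):R a6@(1,1):R a7@(3,4):R a8@(0,1):R
t=2: a0@(2,3):P a1@(1,1):R a2@(3,0):R a3@(3,1):R a4@(2,2):R a5@(3,0):R a6@(1,0):R a7@(0,4):R a8@(0,0):R
t=3: a0@(2,2):P a1@(1,0):R a2@(3,5):R a3@(3,0):R a4@(2,1):R a5@(3,5):R a6@(1,5):R a7@(3,4):R a8@(0,5):R
t=4: a0@(2,1):P a1@(1,5):R a2@(3,4):R a3@(3,5):R a4@(2,0):R a5@(3,4):R a6@(1,4):R a7@(3,5):R a8@(0,4):R
t=5: a0@(2,0):P a1@(1,4):R a2@(3,3):R a3@(3,4):R a4@(2,5):R a5@(3,3):R a6@(1,3):R a7@(3,4):R a8@(0,3):R
t=6: a0@(2,5):P a1@(1,3):R a2@(3,2):R a3@(3,3):R a4@(2,4):R a5@(3,2):R a6@(1,2):R a7@(3,3):R a8@(0,2):R
t=7: a0@(2,4):P a1@(1,2):R a2@(3,1):R a3@(3,2):R a4@(2,3):R a5@(3,1):R a6@(1,1):R a7@(3,2):R a8@(0,1):R

(3, 1)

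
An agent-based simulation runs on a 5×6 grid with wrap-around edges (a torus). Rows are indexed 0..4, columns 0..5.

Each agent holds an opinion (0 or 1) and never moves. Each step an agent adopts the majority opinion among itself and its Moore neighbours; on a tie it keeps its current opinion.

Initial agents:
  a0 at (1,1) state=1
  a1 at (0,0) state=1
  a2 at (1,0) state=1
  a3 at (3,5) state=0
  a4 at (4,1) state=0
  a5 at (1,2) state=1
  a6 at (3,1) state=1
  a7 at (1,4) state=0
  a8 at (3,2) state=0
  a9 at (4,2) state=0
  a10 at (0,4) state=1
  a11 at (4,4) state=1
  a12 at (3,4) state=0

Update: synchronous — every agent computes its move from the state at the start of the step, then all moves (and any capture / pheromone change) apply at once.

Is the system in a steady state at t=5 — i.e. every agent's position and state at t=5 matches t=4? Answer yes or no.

t=1: a0@(1,1):1 a1@(0,0):1 a2@(1,0):1 a3@(3,5):0 a4@(4,1):0 a5@(1,2):1 a6@(3,1):0 a7@(1,4):0 a8@(3,2):0 a9@(4,2):0 a10@(0,4):1 a11@(4,4):1 a12@(3,4):0
t=2: (unchanged — steady state)

yes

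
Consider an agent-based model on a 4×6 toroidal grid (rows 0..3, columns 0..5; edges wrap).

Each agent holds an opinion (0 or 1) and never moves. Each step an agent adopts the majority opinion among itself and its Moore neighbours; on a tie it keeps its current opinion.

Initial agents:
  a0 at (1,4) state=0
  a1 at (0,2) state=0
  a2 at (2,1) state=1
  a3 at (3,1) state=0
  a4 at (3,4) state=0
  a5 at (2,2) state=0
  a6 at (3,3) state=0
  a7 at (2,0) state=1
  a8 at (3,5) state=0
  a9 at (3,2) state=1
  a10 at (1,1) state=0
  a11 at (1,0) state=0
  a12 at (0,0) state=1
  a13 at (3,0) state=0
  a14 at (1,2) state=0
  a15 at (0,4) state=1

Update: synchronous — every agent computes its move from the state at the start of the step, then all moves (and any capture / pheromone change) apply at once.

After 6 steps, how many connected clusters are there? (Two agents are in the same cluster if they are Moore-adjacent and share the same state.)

t=1: a0@(1,4):0 a1@(0,2):0 a2@(2,1):0 a3@(3,1):0 a4@(3,4):0 a5@(2,2):0 a6@(3,3):0 a7@(2,0):0 a8@(3,5):0 a9@(3,2):0 a10@(1,1):0 a11@(1,0):1 a12@(0,0):0 a13@(3,0):0 a14@(1,2):0 a15@(0,4):0
t=2: a0@(1,4):0 a1@(0,2):0 a2@(2,1):0 a3@(3,1):0 a4@(3,4):0 a5@(2,2):0 a6@(3,3):0 a7@(2,0):0 a8@(3,5):0 a9@(3,2):0 a10@(1,1):0 a11@(1,0):0 a12@(0,0):0 a13@(3,0):0 a14@(1,2):0 a15@(0,4):0
t=3: (unchanged — steady state)

1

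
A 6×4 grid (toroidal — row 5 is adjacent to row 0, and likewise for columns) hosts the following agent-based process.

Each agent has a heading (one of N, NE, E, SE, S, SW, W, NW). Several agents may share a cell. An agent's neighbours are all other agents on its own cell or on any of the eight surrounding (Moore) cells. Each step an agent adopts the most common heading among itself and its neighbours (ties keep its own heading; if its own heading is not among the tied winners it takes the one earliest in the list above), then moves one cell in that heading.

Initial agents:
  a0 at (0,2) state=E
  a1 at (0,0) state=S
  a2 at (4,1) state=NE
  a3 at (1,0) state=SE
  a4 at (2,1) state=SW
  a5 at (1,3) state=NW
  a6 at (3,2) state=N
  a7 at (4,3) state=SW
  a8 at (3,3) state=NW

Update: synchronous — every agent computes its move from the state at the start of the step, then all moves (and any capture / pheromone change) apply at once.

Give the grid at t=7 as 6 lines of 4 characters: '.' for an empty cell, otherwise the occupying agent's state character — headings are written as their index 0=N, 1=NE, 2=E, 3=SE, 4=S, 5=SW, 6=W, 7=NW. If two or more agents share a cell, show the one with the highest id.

t=1: a0@(0,3):E a1@(1,0):S a2@(3,2):NE a3@(2,1):SE a4@(3,0):SW a5@(0,2):NW a6@(4,1):SW a7@(5,2):SW a8@(2,2):NW
t=2: a0@(0,0):E a1@(2,0):S a2@(2,3):NE a3@(3,2):SE a4@(4,3):SW a5@(5,1):NW a6@(5,0):SW a7@(0,1):SW a8@(1,1):NW
t=3: a0@(1,3):SW a1@(3,0):S a2@(1,0):NE a3@(4,3):SE a4@(5,2):SW a5@(0,0):SW a6@(0,3):SW a7@(1,0):SW a8@(0,0):NW
t=4: a0@(2,2):SW a1@(4,0):S a2@(2,3):SW a3@(5,0):SE a4@(0,1):SW a5@(1,3):SW a6@(1,2):SW a7@(2,3):SW a8@(1,3):SW
t=5: a0@(3,1):SW a1@(5,0):S a2@(3,2):SW a3@(0,1):SE a4@(1,0):SW a5@(2,2):SW a6@(2,1):SW a7@(3,2):SW a8@(2,2):SW
t=6: a0@(4,0):SW a1@(0,0):S a2@(4,1):SW a3@(1,2):SE a4@(2,3):SW a5@(3,1):SW a6@(3,0):SW a7@(4,1):SW a8@(3,1):SW
t=7: a0@(5,3):SW a1@(1,0):S a2@(5,0):SW a3@(2,3):SE a4@(3,2):SW a5@(4,0):SW a6@(4,3):SW a7@(5,0):SW a8@(4,0):SW

....
4...
...3
..5.
5..5
5..5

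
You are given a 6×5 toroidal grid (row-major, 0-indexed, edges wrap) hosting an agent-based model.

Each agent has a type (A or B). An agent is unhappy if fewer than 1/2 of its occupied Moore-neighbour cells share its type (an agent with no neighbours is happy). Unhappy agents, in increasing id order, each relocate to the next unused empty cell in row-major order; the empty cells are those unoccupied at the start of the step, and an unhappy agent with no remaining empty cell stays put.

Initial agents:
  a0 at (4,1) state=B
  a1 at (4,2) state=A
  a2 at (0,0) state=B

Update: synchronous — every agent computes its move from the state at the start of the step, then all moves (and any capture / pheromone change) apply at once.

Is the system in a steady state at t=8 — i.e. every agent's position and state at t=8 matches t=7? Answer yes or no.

yes

t=1: a0@(0,1):B a1@(0,2):A a2@(0,0):B
t=2: a0@(0,1):B a1@(0,3):A a2@(0,0):B
t=3: (unchanged — steady state)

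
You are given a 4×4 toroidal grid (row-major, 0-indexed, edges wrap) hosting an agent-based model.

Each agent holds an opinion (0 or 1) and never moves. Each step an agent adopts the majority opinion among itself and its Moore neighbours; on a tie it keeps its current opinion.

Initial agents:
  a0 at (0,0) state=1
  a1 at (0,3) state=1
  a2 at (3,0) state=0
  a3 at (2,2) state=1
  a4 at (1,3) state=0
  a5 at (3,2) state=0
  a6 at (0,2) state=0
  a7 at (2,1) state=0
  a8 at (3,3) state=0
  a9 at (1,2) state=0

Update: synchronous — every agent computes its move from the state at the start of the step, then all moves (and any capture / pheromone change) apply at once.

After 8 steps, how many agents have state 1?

0

t=1: a0@(0,0):0 a1@(0,3):0 a2@(3,0):0 a3@(2,2):0 a4@(1,3):0 a5@(3,2):0 a6@(0,2):0 a7@(2,1):0 a8@(3,3):0 a9@(1,2):0
t=2: (unchanged — steady state)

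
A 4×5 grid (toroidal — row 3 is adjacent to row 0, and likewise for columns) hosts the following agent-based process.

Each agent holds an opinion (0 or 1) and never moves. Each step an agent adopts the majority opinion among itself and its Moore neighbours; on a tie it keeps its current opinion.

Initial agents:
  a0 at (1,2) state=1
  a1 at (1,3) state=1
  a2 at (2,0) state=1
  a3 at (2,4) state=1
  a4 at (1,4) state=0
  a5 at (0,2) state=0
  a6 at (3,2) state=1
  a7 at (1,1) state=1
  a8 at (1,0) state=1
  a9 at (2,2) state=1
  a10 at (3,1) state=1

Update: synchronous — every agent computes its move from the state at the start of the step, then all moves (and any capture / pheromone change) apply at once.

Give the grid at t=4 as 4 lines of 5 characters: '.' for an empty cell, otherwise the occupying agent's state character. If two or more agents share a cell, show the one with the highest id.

..1..
11111
1.1.1
.11..

t=1: a0@(1,2):1 a1@(1,3):1 a2@(2,0):1 a3@(2,4):1 a4@(1,4):1 a5@(0,2):1 a6@(3,2):1 a7@(1,1):1 a8@(1,0):1 a9@(2,2):1 a10@(3,1):1
t=2: (unchanged — steady state)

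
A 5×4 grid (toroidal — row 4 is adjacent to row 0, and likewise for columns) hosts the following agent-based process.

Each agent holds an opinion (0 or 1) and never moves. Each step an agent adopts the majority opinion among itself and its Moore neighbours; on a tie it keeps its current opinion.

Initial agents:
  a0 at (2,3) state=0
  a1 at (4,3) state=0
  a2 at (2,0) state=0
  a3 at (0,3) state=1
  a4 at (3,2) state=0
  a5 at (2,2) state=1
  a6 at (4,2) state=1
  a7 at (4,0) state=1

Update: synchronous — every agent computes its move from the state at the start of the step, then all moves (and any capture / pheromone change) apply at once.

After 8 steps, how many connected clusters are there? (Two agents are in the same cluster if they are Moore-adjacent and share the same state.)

t=1: a0@(2,3):0 a1@(4,3):1 a2@(2,0):0 a3@(0,3):1 a4@(3,2):0 a5@(2,2):0 a6@(4,2):1 a7@(4,0):1
t=2: (unchanged — steady state)

2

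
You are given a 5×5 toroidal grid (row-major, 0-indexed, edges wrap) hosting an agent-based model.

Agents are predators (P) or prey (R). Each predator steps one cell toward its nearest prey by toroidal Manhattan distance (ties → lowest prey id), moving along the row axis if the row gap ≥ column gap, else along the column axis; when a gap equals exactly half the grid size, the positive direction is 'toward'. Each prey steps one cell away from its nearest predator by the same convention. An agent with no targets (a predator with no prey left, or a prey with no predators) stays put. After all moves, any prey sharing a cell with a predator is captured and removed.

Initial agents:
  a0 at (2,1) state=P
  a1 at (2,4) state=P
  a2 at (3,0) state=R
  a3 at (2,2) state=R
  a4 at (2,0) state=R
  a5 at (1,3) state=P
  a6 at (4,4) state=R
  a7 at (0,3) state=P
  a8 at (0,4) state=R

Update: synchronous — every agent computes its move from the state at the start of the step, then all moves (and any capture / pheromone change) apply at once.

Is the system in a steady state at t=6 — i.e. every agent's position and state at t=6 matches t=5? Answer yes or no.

t=1: a0@(2,2):P a1@(2,0):P a2@(4,0):R a4@(2,4):R a5@(2,3):P a7@(0,4):P a8@(0,0):R
t=2: a0@(2,3):P a1@(2,4):P a5@(2,4):P a7@(0,0):P a8@(0,1):R
t=3: a0@(1,3):P a1@(1,4):P a5@(1,4):P a7@(0,1):P a8@(0,2):R
t=4: a0@(0,3):P a1@(1,3):P a5@(1,3):P a7@(0,2):P
t=5: (unchanged — steady state)

yes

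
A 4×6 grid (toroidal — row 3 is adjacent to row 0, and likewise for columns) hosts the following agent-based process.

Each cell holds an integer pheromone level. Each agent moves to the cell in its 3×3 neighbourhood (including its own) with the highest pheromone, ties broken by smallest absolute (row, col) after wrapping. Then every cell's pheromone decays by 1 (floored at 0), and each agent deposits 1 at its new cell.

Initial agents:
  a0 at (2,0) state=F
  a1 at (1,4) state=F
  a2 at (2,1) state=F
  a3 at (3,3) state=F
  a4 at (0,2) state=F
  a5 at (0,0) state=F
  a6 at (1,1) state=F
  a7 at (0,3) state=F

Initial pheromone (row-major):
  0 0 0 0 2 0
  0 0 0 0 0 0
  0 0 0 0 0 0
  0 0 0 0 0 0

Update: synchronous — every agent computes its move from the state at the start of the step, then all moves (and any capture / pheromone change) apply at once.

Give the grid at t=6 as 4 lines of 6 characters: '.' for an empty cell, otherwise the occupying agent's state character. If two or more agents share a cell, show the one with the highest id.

F...F.
......
......
......

t=1: a0@(1,0) a1@(0,4) a2@(1,0) a3@(0,4) a4@(0,1) a5@(0,0) a6@(0,0) a7@(0,4) | pheromone: 2 1 0 0 4 0 / 2 0 0 0 0 0 / 0 0 0 0 0 0 / 0 0 0 0 0 0
t=2: a0@(0,0) a1@(0,4) a2@(0,0) a3@(0,4) a4@(0,0) a5@(0,0) a6@(0,0) a7@(0,4) | pheromone: 6 0 0 0 6 0 / 1 0 0 0 0 0 / 0 0 0 0 0 0 / 0 0 0 0 0 0
t=3: a0@(0,0) a1@(0,4) a2@(0,0) a3@(0,4) a4@(0,0) a5@(0,0) a6@(0,0) a7@(0,4) | pheromone: 10 0 0 0 8 0 / 0 0 0 0 0 0 / 0 0 0 0 0 0 / 0 0 0 0 0 0
t=4: a0@(0,0) a1@(0,4) a2@(0,0) a3@(0,4) a4@(0,0) a5@(0,0) a6@(0,0) a7@(0,4) | pheromone: 14 0 0 0 10 0 / 0 0 0 0 0 0 / 0 0 0 0 0 0 / 0 0 0 0 0 0
t=5: a0@(0,0) a1@(0,4) a2@(0,0) a3@(0,4) a4@(0,0) a5@(0,0) a6@(0,0) a7@(0,4) | pheromone: 18 0 0 0 12 0 / 0 0 0 0 0 0 / 0 0 0 0 0 0 / 0 0 0 0 0 0
t=6: a0@(0,0) a1@(0,4) a2@(0,0) a3@(0,4) a4@(0,0) a5@(0,0) a6@(0,0) a7@(0,4) | pheromone: 22 0 0 0 14 0 / 0 0 0 0 0 0 / 0 0 0 0 0 0 / 0 0 0 0 0 0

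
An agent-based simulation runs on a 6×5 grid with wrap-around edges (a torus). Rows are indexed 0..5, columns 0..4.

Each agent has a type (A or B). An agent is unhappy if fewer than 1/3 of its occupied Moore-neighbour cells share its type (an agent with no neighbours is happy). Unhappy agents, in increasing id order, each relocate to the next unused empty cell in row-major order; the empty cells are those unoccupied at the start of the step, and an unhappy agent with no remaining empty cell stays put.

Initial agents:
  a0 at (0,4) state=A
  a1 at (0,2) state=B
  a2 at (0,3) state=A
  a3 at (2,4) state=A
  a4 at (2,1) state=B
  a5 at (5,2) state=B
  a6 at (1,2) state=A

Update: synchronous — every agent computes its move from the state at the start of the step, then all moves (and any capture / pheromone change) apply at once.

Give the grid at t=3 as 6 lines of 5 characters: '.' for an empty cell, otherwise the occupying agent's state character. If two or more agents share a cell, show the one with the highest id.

t=1: a0@(0,4):A a1@(0,2):B a2@(0,3):A a3@(2,4):A a4@(0,0):B a5@(5,2):B a6@(1,2):A
t=2: a0@(0,4):A a1@(0,2):B a2@(0,3):A a3@(2,4):A a4@(0,1):B a5@(5,2):B a6@(1,2):A
t=3: (unchanged — steady state)

.BBAA
..A..
....A
.....
.....
..B..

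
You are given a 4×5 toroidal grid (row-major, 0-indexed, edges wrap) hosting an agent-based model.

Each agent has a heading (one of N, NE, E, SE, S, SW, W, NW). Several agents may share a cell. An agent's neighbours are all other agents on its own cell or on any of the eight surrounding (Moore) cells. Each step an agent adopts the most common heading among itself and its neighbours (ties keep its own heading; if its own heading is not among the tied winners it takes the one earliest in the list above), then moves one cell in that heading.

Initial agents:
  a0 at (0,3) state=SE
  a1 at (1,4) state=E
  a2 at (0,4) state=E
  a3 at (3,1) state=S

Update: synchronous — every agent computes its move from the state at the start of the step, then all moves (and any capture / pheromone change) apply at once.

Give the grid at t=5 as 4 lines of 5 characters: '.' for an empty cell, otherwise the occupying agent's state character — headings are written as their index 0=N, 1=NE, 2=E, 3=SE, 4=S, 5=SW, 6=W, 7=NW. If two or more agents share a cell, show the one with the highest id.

t=1: a0@(0,4):E a1@(1,0):E a2@(0,0):E a3@(0,1):S
t=2: a0@(0,0):E a1@(1,1):E a2@(0,1):E a3@(0,2):E
t=3: a0@(0,1):E a1@(1,2):E a2@(0,2):E a3@(0,3):E
t=4: a0@(0,2):E a1@(1,3):E a2@(0,3):E a3@(0,4):E
t=5: a0@(0,3):E a1@(1,4):E a2@(0,4):E a3@(0,0):E

2..22
....2
.....
.....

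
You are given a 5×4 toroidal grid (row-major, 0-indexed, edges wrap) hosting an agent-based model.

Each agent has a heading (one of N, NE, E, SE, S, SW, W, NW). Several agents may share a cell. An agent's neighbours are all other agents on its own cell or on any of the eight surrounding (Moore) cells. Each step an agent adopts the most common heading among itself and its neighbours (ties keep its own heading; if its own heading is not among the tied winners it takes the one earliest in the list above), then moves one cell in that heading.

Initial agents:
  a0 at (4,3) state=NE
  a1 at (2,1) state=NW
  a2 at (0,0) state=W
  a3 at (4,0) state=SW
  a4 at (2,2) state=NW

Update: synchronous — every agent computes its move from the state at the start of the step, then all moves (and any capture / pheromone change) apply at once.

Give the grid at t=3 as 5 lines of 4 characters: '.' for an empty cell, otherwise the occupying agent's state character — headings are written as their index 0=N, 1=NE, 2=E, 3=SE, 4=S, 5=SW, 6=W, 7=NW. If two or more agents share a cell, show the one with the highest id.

.6..
..1.
.5..
....
..77

t=1: a0@(3,0):NE a1@(1,0):NW a2@(0,3):W a3@(0,3):SW a4@(1,1):NW
t=2: a0@(2,1):NE a1@(0,3):NW a2@(0,2):W a3@(1,2):SW a4@(0,0):NW
t=3: a0@(1,2):NE a1@(4,2):NW a2@(0,1):W a3@(2,1):SW a4@(4,3):NW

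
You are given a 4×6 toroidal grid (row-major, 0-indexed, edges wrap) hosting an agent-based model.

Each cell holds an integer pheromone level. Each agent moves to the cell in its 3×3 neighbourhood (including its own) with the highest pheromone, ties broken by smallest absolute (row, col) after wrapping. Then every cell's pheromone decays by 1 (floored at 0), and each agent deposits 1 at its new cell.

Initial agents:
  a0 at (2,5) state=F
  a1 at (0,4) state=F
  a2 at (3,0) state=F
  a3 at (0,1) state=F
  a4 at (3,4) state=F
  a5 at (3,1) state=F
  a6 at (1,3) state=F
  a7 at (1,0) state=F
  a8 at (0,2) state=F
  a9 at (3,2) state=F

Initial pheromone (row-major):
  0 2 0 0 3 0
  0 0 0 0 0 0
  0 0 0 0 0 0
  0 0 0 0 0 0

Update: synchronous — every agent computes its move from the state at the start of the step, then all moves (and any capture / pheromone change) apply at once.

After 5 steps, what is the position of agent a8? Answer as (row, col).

t=1: a0@(1,0) a1@(0,4) a2@(0,1) a3@(0,1) a4@(0,4) a5@(0,1) a6@(0,4) a7@(0,1) a8@(0,1) a9@(0,1) | pheromone: 0 7 0 0 5 0 / 1 0 0 0 0 0 / 0 0 0 0 0 0 / 0 0 0 0 0 0
t=2: a0@(0,1) a1@(0,4) a2@(0,1) a3@(0,1) a4@(0,4) a5@(0,1) a6@(0,4) a7@(0,1) a8@(0,1) a9@(0,1) | pheromone: 0 13 0 0 7 0 / 0 0 0 0 0 0 / 0 0 0 0 0 0 / 0 0 0 0 0 0
t=3: a0@(0,1) a1@(0,4) a2@(0,1) a3@(0,1) a4@(0,4) a5@(0,1) a6@(0,4) a7@(0,1) a8@(0,1) a9@(0,1) | pheromone: 0 19 0 0 9 0 / 0 0 0 0 0 0 / 0 0 0 0 0 0 / 0 0 0 0 0 0
t=4: a0@(0,1) a1@(0,4) a2@(0,1) a3@(0,1) a4@(0,4) a5@(0,1) a6@(0,4) a7@(0,1) a8@(0,1) a9@(0,1) | pheromone: 0 25 0 0 11 0 / 0 0 0 0 0 0 / 0 0 0 0 0 0 / 0 0 0 0 0 0
t=5: a0@(0,1) a1@(0,4) a2@(0,1) a3@(0,1) a4@(0,4) a5@(0,1) a6@(0,4) a7@(0,1) a8@(0,1) a9@(0,1) | pheromone: 0 31 0 0 13 0 / 0 0 0 0 0 0 / 0 0 0 0 0 0 / 0 0 0 0 0 0

(0, 1)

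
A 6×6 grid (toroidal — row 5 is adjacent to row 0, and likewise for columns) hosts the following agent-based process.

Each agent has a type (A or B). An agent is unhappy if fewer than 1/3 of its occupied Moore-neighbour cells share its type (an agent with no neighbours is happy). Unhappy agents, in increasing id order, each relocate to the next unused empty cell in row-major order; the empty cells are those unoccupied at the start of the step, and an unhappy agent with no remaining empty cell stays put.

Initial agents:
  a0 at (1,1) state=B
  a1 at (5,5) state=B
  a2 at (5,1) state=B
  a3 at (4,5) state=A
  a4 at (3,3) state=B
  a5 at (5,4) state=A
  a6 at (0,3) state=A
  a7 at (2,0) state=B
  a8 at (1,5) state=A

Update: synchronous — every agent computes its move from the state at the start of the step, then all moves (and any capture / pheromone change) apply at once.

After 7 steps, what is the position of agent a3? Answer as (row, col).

(4, 5)

t=1: a0@(1,1):B a1@(0,0):B a2@(5,1):B a3@(4,5):A a4@(3,3):B a5@(5,4):A a6@(0,3):A a7@(2,0):B a8@(0,1):A
t=2: a0@(1,1):B a1@(0,0):B a2@(5,1):B a3@(4,5):A a4@(3,3):B a5@(5,4):A a6@(0,3):A a7@(2,0):B a8@(0,2):A
t=3: (unchanged — steady state)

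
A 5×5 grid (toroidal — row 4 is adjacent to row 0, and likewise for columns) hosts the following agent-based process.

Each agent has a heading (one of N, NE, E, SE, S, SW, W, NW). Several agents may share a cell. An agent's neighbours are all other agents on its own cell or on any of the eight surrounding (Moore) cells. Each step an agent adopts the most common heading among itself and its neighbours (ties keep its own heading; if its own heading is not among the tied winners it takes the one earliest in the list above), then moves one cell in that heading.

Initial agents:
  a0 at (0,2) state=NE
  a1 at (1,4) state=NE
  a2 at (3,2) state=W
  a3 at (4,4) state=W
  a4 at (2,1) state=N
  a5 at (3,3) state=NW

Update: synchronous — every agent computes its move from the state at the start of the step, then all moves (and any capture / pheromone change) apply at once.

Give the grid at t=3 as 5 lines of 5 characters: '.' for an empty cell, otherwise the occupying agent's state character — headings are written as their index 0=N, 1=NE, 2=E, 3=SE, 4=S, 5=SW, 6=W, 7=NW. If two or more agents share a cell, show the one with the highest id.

t=1: a0@(4,3):NE a1@(0,0):NE a2@(3,1):W a3@(4,3):W a4@(1,1):N a5@(3,2):W
t=2: a0@(4,2):W a1@(4,1):NE a2@(3,0):W a3@(4,2):W a4@(0,1):N a5@(3,1):W
t=3: a0@(4,1):W a1@(4,0):W a2@(3,4):W a3@(4,1):W a4@(0,0):W a5@(3,0):W

6....
.....
.....
6...6
66...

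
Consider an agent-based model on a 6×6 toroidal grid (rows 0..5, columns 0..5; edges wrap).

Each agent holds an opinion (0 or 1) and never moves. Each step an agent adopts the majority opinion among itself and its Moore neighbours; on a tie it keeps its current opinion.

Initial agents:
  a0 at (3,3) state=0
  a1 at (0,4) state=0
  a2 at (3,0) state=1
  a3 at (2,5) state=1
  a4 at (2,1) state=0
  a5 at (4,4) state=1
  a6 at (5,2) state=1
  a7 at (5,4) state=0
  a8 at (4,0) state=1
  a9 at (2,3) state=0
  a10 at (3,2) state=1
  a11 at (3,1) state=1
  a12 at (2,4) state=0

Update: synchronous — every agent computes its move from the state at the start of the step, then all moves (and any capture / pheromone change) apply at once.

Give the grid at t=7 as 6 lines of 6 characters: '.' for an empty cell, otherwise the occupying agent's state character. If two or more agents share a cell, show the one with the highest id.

t=1: a0@(3,3):0 a1@(0,4):0 a2@(3,0):1 a3@(2,5):1 a4@(2,1):1 a5@(4,4):0 a6@(5,2):1 a7@(5,4):0 a8@(4,0):1 a9@(2,3):0 a10@(3,2):0 a11@(3,1):1 a12@(2,4):0
t=2: (unchanged — steady state)

....0.
......
.1.001
1100..
1...0.
..1.0.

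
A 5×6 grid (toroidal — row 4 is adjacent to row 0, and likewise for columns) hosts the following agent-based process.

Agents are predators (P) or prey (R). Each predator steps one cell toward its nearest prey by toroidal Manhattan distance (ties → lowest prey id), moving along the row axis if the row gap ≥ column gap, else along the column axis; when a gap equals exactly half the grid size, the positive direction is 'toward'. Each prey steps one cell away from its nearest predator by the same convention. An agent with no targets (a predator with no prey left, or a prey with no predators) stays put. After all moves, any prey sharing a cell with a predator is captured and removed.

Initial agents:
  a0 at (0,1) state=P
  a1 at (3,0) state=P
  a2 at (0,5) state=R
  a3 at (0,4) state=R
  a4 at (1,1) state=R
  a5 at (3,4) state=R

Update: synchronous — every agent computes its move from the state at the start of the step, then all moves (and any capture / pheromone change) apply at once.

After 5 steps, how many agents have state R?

t=1: a0@(1,1):P a1@(3,5):P a2@(0,4):R a3@(0,3):R a4@(2,1):R a5@(3,3):R
t=2: a0@(2,1):P a1@(3,4):P a2@(1,4):R a3@(0,4):R a4@(3,1):R a5@(3,2):R
t=3: a0@(3,1):P a1@(2,4):P a2@(0,4):R a3@(1,4):R a4@(4,1):R a5@(4,2):R
t=4: a0@(4,1):P a1@(1,4):P a2@(4,4):R a3@(0,4):R a4@(0,1):R a5@(0,2):R
t=5: a0@(0,1):P a1@(0,4):P a2@(3,4):R a3@(4,4):R a4@(1,1):R a5@(1,2):R

4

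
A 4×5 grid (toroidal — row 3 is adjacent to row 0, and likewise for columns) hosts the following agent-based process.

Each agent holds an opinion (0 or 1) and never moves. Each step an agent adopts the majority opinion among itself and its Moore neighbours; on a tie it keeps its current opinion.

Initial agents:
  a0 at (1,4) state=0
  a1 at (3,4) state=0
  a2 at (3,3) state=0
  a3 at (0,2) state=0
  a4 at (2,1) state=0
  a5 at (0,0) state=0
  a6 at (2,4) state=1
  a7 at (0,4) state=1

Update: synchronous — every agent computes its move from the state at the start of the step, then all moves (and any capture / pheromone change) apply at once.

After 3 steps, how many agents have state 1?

t=1: a0@(1,4):0 a1@(3,4):0 a2@(3,3):0 a3@(0,2):0 a4@(2,1):0 a5@(0,0):0 a6@(2,4):0 a7@(0,4):0
t=2: (unchanged — steady state)

0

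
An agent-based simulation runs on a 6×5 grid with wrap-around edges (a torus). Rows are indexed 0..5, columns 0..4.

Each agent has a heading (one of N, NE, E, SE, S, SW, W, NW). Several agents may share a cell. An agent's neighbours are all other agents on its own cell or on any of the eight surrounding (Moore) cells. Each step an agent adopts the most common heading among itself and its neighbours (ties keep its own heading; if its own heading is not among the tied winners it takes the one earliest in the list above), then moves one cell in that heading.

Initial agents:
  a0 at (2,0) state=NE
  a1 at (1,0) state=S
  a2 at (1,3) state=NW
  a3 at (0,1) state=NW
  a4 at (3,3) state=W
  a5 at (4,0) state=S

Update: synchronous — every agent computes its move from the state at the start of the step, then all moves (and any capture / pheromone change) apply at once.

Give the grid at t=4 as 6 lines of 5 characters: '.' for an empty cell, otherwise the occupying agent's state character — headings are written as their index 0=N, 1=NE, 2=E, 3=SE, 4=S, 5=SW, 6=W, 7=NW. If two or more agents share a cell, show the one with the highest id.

t=1: a0@(1,1):NE a1@(2,0):S a2@(0,2):NW a3@(5,0):NW a4@(3,2):W a5@(5,0):S
t=2: a0@(0,2):NE a1@(3,0):S a2@(5,1):NW a3@(4,4):NW a4@(3,1):W a5@(0,0):S
t=3: a0@(5,3):NE a1@(4,0):S a2@(4,0):NW a3@(3,3):NW a4@(3,0):W a5@(1,0):S
t=4: a0@(4,4):NE a1@(5,0):S a2@(3,4):NW a3@(2,2):NW a4@(3,4):W a5@(2,0):S

.....
.....
4.7..
....6
....1
4....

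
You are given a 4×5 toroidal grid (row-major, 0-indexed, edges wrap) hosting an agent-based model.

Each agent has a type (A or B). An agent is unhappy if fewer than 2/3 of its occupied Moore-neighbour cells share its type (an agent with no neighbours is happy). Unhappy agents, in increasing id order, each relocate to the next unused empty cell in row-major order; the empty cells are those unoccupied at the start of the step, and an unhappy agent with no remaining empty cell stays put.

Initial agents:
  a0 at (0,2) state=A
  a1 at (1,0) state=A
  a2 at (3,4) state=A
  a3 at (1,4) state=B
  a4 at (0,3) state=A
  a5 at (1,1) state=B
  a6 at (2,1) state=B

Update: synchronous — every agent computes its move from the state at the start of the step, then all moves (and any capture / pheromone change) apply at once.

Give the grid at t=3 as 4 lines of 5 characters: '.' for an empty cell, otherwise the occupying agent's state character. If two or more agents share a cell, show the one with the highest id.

.A.AB
.AB.B
.....
....A

t=1: a0@(0,0):A a1@(0,1):A a2@(3,4):A a3@(0,4):B a4@(0,3):A a5@(1,2):B a6@(1,3):B
t=2: a0@(0,0):A a1@(0,2):A a2@(3,4):A a3@(1,0):B a4@(1,1):A a5@(1,4):B a6@(1,3):B
t=3: a0@(0,1):A a1@(0,3):A a2@(3,4):A a3@(0,4):B a4@(1,1):A a5@(1,4):B a6@(1,2):B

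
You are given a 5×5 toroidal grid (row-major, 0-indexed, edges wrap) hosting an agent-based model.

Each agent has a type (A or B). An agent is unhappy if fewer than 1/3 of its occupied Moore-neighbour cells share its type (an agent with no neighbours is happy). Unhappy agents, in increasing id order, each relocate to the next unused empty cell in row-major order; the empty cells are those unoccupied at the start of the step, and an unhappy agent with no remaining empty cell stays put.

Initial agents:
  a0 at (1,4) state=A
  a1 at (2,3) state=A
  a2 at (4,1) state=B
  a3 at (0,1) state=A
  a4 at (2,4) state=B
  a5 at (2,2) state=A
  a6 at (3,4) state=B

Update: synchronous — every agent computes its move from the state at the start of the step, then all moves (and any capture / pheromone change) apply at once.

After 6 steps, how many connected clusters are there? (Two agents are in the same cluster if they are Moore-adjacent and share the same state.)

t=1: a0@(1,4):A a1@(2,3):A a2@(0,0):B a3@(0,2):A a4@(2,4):B a5@(2,2):A a6@(3,4):B
t=2: a0@(1,4):A a1@(2,3):A a2@(0,1):B a3@(0,2):A a4@(2,4):B a5@(2,2):A a6@(3,4):B
t=3: a0@(1,4):A a1@(2,3):A a2@(0,0):B a3@(0,3):A a4@(2,4):B a5@(2,2):A a6@(3,4):B
t=4: a0@(1,4):A a1@(2,3):A a2@(0,1):B a3@(0,3):A a4@(2,4):B a5@(2,2):A a6@(3,4):B
t=5: (unchanged — steady state)

3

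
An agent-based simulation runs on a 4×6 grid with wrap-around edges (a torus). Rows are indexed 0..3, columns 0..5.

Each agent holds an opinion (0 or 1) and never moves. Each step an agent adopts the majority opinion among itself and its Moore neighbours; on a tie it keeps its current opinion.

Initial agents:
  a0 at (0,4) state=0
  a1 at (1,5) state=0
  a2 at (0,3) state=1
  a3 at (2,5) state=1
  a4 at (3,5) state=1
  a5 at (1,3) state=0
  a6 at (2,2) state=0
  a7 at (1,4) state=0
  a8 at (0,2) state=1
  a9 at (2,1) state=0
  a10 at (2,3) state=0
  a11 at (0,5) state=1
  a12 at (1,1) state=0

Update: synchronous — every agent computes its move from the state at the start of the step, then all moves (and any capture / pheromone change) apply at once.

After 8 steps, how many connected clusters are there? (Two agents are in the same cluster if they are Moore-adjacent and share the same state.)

t=1: a0@(0,4):0 a1@(1,5):0 a2@(0,3):0 a3@(2,5):1 a4@(3,5):1 a5@(1,3):0 a6@(2,2):0 a7@(1,4):0 a8@(0,2):1 a9@(2,1):0 a10@(2,3):0 a11@(0,5):0 a12@(1,1):0
t=2: a0@(0,4):0 a1@(1,5):0 a2@(0,3):0 a3@(2,5):1 a4@(3,5):1 a5@(1,3):0 a6@(2,2):0 a7@(1,4):0 a8@(0,2):0 a9@(2,1):0 a10@(2,3):0 a11@(0,5):0 a12@(1,1):0
t=3: (unchanged — steady state)

2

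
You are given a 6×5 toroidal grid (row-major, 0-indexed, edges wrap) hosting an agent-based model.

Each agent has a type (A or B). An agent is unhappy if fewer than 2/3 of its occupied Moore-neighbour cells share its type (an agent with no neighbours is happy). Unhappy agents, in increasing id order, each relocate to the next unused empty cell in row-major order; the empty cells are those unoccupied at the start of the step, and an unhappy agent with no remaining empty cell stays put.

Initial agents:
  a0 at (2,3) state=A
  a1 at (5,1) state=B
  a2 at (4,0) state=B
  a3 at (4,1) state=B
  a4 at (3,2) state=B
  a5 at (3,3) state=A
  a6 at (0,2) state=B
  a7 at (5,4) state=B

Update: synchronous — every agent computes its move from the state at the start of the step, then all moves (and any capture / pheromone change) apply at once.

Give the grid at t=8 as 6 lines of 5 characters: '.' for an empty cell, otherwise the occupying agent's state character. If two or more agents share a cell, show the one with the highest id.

.BBAA
.B...
.....
.....
BB...
.B...

t=1: a0@(0,0):A a1@(5,1):B a2@(4,0):B a3@(4,1):B a4@(0,1):B a5@(0,3):A a6@(0,2):B a7@(5,4):B
t=2: a0@(0,4):A a1@(5,1):B a2@(4,0):B a3@(4,1):B a4@(0,1):B a5@(1,0):A a6@(0,2):B a7@(1,1):B
t=3: a0@(0,4):A a1@(5,1):B a2@(4,0):B a3@(4,1):B a4@(0,1):B a5@(0,0):A a6@(0,2):B a7@(1,1):B
t=4: a0@(0,4):A a1@(5,1):B a2@(4,0):B a3@(4,1):B a4@(0,1):B a5@(0,3):A a6@(0,2):B a7@(1,1):B
t=5: a0@(0,4):A a1@(5,1):B a2@(4,0):B a3@(4,1):B a4@(0,1):B a5@(0,0):A a6@(0,2):B a7@(1,1):B
t=6: a0@(0,4):A a1@(5,1):B a2@(4,0):B a3@(4,1):B a4@(0,1):B a5@(0,3):A a6@(0,2):B a7@(1,1):B
t=7: a0@(0,4):A a1@(5,1):B a2@(4,0):B a3@(4,1):B a4@(0,1):B a5@(0,0):A a6@(0,2):B a7@(1,1):B
t=8: a0@(0,4):A a1@(5,1):B a2@(4,0):B a3@(4,1):B a4@(0,1):B a5@(0,3):A a6@(0,2):B a7@(1,1):B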